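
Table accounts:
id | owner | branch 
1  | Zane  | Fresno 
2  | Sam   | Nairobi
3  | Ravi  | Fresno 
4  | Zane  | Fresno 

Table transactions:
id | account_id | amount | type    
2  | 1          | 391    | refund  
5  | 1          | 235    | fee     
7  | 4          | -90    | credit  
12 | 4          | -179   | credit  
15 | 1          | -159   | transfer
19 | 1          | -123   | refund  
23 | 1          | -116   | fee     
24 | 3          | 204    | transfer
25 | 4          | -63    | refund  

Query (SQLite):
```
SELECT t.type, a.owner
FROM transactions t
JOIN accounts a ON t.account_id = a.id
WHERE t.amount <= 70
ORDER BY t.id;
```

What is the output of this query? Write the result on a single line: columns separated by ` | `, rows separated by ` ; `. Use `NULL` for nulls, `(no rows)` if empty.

Each transactions row matches the accounts row where account_id = accounts.id.
Then keep rows with t.amount <= 70.

credit | Zane ; credit | Zane ; transfer | Zane ; refund | Zane ; fee | Zane ; refund | Zane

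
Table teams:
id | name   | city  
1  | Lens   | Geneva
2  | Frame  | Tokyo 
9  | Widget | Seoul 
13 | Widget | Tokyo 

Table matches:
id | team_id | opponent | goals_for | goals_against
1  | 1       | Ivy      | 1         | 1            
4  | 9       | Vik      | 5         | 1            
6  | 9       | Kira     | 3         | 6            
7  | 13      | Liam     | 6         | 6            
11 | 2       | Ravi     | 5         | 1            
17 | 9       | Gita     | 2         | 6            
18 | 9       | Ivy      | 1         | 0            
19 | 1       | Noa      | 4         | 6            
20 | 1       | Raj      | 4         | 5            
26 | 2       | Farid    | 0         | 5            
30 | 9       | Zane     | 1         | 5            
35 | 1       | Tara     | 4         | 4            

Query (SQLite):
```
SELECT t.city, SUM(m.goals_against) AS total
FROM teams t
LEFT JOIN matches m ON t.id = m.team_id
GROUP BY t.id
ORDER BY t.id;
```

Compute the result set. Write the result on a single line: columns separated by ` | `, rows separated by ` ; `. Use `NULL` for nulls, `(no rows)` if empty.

LEFT JOIN keeps every teams row; unmatched ones get NULL for matches columns.
Group by teams.id and compute SUM(m.goals_against). SUM over an all-NULL group is NULL.
  1: ids {1, 19, 20, 35} → SUM(m.goals_against)=16
  2: ids {11, 26} → SUM(m.goals_against)=6
  9: ids {4, 6, 17, 18, 30} → SUM(m.goals_against)=18
  13: ids {7} → SUM(m.goals_against)=6

Geneva | 16 ; Tokyo | 6 ; Seoul | 18 ; Tokyo | 6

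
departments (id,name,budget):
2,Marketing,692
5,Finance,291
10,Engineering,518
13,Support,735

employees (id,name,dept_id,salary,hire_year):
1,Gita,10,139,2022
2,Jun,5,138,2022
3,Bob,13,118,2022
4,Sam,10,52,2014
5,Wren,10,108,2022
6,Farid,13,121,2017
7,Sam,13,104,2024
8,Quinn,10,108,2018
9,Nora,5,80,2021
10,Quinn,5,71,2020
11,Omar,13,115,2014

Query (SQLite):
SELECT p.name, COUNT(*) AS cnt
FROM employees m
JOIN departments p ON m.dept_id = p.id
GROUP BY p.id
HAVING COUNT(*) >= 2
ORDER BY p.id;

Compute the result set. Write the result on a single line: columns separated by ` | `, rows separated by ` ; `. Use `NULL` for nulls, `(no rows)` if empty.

Finance | 3 ; Engineering | 4 ; Support | 4

Join each employees row to its departments via dept_id.
Group joined rows by departments.id; compute COUNT(*) per group.
HAVING: keep groups with count ≥ 2.
  5: ids {2, 9, 10} → COUNT(*)=3
  10: ids {1, 4, 5, 8} → COUNT(*)=4
  13: ids {3, 6, 7, 11} → COUNT(*)=4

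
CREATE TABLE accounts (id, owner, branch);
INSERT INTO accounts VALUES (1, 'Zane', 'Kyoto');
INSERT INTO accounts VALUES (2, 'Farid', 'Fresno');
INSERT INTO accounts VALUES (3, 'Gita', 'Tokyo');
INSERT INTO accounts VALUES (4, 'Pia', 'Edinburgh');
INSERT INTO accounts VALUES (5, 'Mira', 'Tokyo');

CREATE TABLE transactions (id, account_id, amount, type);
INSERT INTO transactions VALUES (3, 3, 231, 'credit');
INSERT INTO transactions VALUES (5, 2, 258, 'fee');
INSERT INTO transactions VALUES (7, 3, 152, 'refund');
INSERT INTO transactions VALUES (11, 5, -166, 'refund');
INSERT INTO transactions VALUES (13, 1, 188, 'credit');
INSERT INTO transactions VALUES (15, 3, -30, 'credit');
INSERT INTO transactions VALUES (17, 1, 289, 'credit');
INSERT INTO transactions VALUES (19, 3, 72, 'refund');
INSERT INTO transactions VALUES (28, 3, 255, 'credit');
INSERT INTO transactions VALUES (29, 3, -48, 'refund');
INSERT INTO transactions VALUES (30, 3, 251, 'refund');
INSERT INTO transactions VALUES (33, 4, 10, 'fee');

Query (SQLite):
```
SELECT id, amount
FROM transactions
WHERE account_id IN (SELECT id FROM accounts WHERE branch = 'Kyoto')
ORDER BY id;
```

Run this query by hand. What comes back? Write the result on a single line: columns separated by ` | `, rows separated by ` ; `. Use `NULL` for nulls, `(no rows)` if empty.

13 | 188 ; 17 | 289

Inner query: accounts.id where branch = 'Kyoto'.
Outer: keep transactions rows whose account_id is in that set.
Inner query → {1}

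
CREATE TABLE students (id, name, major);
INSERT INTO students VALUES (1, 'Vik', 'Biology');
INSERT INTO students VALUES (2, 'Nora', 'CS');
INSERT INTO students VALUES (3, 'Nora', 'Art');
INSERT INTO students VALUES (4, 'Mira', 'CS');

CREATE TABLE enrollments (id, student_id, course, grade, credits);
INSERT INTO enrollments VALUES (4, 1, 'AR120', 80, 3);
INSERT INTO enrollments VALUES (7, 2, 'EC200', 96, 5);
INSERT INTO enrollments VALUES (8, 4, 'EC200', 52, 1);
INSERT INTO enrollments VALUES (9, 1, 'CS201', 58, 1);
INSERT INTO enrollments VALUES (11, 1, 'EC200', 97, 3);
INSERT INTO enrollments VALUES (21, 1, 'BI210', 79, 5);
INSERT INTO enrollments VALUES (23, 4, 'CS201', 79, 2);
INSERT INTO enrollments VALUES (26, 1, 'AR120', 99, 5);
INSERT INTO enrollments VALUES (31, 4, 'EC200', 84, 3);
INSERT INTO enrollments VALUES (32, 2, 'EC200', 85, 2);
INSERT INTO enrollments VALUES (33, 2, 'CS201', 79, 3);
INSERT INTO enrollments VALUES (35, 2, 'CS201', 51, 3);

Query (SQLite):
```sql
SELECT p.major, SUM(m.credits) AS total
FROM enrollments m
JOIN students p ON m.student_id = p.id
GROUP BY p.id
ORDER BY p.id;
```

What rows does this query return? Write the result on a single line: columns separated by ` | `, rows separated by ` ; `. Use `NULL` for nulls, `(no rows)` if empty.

Biology | 17 ; CS | 13 ; CS | 6

Join each enrollments row to its students via student_id.
Group joined rows by students.id; compute SUM(m.credits) per group.
  1: ids {4, 9, 11, 21, 26} → SUM(m.credits)=17
  2: ids {7, 32, 33, 35} → SUM(m.credits)=13
  4: ids {8, 23, 31} → SUM(m.credits)=6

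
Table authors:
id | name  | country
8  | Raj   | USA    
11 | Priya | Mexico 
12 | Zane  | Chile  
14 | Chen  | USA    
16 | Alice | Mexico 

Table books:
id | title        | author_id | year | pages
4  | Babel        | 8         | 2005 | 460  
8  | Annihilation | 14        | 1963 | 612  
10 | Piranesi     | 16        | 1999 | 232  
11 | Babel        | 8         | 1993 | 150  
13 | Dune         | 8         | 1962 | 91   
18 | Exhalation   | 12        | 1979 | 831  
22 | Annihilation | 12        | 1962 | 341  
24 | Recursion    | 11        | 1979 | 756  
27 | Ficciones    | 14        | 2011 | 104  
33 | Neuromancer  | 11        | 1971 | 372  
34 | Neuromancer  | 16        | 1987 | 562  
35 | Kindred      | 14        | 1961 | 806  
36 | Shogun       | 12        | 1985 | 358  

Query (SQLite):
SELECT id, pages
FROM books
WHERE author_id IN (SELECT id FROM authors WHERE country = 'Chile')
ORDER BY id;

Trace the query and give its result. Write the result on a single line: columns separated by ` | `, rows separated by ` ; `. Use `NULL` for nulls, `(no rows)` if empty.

18 | 831 ; 22 | 341 ; 36 | 358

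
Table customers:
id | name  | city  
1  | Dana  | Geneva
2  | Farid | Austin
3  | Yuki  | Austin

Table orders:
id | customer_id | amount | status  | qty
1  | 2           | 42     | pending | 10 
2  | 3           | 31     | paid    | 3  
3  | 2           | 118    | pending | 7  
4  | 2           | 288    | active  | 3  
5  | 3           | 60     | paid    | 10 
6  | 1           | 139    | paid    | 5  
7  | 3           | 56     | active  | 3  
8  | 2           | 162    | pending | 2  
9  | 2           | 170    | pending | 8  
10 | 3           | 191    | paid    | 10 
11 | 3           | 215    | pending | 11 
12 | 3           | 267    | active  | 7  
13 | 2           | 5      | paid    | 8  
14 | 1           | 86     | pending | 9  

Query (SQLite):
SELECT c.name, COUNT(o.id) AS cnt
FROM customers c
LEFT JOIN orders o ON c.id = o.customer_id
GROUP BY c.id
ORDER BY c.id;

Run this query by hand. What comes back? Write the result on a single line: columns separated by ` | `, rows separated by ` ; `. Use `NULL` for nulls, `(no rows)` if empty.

Dana | 2 ; Farid | 6 ; Yuki | 6

LEFT JOIN keeps every customers row; unmatched ones get NULL for orders columns.
Group by customers.id and compute COUNT(o.id). COUNT(col) of an all-NULL group is 0.
  1: ids {6, 14} → COUNT(o.id)=2
  2: ids {1, 3, 4, 8, 9, 13} → COUNT(o.id)=6
  3: ids {2, 5, 7, 10, 11, 12} → COUNT(o.id)=6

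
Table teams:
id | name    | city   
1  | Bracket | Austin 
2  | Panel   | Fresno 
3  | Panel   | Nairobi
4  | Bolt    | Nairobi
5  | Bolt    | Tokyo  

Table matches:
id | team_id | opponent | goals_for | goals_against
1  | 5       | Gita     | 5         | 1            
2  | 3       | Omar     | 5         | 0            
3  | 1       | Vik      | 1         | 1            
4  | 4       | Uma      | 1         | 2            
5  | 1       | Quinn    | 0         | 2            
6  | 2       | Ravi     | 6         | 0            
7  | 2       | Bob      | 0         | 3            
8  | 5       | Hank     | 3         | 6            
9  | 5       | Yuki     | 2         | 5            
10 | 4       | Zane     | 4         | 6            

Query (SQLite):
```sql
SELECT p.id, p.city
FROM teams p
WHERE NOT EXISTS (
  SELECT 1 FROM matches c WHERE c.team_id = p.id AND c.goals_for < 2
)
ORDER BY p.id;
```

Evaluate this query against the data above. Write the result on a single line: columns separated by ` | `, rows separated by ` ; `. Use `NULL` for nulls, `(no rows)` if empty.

3 | Nairobi ; 5 | Tokyo

For each teams row, check whether any matches with matching team_id has goals_for < 2.
Keep rows where that is false.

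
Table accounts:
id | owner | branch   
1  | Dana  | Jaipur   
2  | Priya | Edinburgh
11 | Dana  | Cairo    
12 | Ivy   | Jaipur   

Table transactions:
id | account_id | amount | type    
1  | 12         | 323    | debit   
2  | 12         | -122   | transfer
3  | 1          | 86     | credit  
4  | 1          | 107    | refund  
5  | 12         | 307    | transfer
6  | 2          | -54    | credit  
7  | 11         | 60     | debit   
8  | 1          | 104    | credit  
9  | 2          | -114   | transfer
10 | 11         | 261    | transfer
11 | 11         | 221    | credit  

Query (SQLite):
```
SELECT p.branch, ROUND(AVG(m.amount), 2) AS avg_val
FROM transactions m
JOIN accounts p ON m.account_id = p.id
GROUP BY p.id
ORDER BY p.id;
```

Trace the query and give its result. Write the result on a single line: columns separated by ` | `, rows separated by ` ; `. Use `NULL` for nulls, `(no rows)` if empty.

Jaipur | 99 ; Edinburgh | -84 ; Cairo | 180.67 ; Jaipur | 169.33

Join each transactions row to its accounts via account_id.
Group joined rows by accounts.id; compute ROUND(AVG(m.amount), 2) per group.
  1: ids {3, 4, 8} → ROUND(AVG(m.amount), 2)=99
  2: ids {6, 9} → ROUND(AVG(m.amount), 2)=-84
  11: ids {7, 10, 11} → ROUND(AVG(m.amount), 2)=180.67
  12: ids {1, 2, 5} → ROUND(AVG(m.amount), 2)=169.33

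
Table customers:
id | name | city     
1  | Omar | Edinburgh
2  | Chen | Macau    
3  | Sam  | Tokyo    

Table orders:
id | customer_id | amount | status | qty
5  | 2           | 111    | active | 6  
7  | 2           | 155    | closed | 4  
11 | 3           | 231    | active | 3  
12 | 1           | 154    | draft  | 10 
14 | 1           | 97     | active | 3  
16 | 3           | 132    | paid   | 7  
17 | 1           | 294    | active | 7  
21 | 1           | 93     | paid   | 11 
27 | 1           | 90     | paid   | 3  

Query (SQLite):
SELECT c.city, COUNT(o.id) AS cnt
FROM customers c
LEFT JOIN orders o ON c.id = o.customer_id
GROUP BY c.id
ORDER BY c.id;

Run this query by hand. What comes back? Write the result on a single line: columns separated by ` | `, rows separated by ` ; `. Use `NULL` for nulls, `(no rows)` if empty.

Edinburgh | 5 ; Macau | 2 ; Tokyo | 2

LEFT JOIN keeps every customers row; unmatched ones get NULL for orders columns.
Group by customers.id and compute COUNT(o.id). COUNT(col) of an all-NULL group is 0.
  1: ids {12, 14, 17, 21, 27} → COUNT(o.id)=5
  2: ids {5, 7} → COUNT(o.id)=2
  3: ids {11, 16} → COUNT(o.id)=2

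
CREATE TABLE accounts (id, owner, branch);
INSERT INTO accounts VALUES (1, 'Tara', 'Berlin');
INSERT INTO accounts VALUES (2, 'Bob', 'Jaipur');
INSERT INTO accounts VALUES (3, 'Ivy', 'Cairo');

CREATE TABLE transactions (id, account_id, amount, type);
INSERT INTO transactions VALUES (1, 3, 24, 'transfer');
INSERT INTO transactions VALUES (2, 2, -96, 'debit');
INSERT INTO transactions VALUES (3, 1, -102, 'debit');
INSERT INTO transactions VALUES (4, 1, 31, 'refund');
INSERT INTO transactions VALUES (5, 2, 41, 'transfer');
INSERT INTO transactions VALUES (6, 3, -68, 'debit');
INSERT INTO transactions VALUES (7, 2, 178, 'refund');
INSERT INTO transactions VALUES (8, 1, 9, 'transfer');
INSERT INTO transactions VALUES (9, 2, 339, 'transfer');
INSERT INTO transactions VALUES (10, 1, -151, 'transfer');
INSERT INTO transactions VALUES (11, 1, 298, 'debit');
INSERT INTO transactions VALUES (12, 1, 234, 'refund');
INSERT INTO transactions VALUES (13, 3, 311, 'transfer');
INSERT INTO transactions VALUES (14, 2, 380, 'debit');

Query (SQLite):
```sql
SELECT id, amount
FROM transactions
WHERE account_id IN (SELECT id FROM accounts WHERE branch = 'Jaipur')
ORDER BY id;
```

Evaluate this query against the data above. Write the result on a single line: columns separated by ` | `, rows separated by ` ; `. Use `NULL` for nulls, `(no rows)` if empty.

2 | -96 ; 5 | 41 ; 7 | 178 ; 9 | 339 ; 14 | 380

Inner query: accounts.id where branch = 'Jaipur'.
Outer: keep transactions rows whose account_id is in that set.
Inner query → {2}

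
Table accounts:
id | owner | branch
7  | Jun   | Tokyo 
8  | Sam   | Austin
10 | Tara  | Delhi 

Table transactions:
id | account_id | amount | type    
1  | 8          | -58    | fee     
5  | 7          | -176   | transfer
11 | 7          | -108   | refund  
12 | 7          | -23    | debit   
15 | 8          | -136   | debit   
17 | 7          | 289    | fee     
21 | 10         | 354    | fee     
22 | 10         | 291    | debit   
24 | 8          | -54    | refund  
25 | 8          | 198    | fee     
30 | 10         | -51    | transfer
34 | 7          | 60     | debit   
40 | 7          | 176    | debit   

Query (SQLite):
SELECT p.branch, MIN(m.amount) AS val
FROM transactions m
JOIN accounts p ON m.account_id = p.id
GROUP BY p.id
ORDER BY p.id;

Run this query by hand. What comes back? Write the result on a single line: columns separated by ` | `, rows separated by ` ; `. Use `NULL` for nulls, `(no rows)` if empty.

Join each transactions row to its accounts via account_id.
Group joined rows by accounts.id; compute MIN(m.amount) per group.
  7: ids {5, 11, 12, 17, 34, 40} → MIN(m.amount)=-176
  8: ids {1, 15, 24, 25} → MIN(m.amount)=-136
  10: ids {21, 22, 30} → MIN(m.amount)=-51

Tokyo | -176 ; Austin | -136 ; Delhi | -51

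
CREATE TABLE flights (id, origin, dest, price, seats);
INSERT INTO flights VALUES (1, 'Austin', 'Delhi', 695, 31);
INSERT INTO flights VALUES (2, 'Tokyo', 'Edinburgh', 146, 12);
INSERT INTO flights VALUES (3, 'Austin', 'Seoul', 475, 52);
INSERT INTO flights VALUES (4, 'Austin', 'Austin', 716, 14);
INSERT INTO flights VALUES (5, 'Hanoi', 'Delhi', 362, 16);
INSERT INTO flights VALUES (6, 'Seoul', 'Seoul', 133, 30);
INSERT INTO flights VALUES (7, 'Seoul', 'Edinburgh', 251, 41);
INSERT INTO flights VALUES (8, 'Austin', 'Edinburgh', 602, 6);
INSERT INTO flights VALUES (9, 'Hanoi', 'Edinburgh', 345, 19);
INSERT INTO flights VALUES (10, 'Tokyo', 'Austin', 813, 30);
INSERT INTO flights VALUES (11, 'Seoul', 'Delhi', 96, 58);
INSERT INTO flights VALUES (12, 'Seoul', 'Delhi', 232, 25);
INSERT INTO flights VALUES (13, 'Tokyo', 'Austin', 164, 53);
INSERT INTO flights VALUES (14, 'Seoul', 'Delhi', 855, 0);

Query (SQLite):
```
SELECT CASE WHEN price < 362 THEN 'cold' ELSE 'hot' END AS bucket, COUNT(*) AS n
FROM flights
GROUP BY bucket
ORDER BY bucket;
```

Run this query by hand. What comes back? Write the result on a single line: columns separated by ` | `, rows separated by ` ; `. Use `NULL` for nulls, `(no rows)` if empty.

cold | 7 ; hot | 7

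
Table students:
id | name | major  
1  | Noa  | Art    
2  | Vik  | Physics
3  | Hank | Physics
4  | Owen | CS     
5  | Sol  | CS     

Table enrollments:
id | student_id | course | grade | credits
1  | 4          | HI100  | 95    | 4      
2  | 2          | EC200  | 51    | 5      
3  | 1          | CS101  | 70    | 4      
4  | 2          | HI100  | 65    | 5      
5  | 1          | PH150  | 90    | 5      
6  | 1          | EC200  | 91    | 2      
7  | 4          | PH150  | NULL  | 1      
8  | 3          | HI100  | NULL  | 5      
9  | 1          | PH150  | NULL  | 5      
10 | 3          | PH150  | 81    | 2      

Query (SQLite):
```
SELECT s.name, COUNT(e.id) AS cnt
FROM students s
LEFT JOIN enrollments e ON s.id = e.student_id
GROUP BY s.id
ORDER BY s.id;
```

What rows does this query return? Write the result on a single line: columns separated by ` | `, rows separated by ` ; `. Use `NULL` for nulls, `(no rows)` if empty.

LEFT JOIN keeps every students row; unmatched ones get NULL for enrollments columns.
Group by students.id and compute COUNT(e.id). COUNT(col) of an all-NULL group is 0.
  1: ids {3, 5, 6, 9} → COUNT(e.id)=4
  2: ids {2, 4} → COUNT(e.id)=2
  3: ids {8, 10} → COUNT(e.id)=2
  4: ids {1, 7} → COUNT(e.id)=2
  5: ids {—} → COUNT(e.id)=0

Noa | 4 ; Vik | 2 ; Hank | 2 ; Owen | 2 ; Sol | 0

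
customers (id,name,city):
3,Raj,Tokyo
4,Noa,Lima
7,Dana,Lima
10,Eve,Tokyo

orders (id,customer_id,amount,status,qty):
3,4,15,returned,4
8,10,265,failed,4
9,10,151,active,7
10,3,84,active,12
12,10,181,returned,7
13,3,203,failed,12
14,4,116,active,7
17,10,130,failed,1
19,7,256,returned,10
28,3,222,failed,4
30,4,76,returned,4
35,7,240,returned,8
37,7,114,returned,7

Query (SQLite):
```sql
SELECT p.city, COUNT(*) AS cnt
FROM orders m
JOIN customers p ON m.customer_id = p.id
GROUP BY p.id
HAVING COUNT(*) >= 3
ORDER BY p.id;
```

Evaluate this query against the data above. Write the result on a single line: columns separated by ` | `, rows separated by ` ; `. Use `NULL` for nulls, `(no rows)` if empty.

Join each orders row to its customers via customer_id.
Group joined rows by customers.id; compute COUNT(*) per group.
HAVING: keep groups with count ≥ 3.
  3: ids {10, 13, 28} → COUNT(*)=3
  4: ids {3, 14, 30} → COUNT(*)=3
  7: ids {19, 35, 37} → COUNT(*)=3
  10: ids {8, 9, 12, 17} → COUNT(*)=4

Tokyo | 3 ; Lima | 3 ; Lima | 3 ; Tokyo | 4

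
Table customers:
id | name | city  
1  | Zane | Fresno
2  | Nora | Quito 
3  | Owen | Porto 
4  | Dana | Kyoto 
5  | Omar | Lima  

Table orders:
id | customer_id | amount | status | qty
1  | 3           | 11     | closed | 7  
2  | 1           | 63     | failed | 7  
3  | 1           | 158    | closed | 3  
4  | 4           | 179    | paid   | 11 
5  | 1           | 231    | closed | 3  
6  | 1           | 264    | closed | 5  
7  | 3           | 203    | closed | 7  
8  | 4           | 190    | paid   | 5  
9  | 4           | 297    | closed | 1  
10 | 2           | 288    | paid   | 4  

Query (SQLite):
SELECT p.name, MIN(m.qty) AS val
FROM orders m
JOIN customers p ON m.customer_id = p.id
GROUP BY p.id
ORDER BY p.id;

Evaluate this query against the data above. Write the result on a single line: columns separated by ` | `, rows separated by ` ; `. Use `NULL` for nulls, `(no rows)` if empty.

Zane | 3 ; Nora | 4 ; Owen | 7 ; Dana | 1

Join each orders row to its customers via customer_id.
Group joined rows by customers.id; compute MIN(m.qty) per group.
  1: ids {2, 3, 5, 6} → MIN(m.qty)=3
  2: ids {10} → MIN(m.qty)=4
  3: ids {1, 7} → MIN(m.qty)=7
  4: ids {4, 8, 9} → MIN(m.qty)=1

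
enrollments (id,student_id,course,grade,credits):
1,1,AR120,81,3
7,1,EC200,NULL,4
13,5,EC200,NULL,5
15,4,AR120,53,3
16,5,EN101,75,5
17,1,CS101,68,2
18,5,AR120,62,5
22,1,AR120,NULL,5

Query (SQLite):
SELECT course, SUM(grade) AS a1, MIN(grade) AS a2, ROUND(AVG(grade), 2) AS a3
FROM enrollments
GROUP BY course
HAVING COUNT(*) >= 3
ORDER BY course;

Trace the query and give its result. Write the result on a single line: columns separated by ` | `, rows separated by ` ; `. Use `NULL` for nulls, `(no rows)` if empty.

Group enrollments by course.
Per group compute: SUM(grade), MIN(grade), ROUND(AVG(grade), 2).
HAVING: drop groups with fewer than 3 rows.
  AR120: ids {1, 15, 18, 22} → SUM(grade)=196, MIN(grade)=53, ROUND(AVG(grade), 2)=65.33
  CS101: ids {17} → SUM(grade)=68, MIN(grade)=68, ROUND(AVG(grade), 2)=68
  EC200: ids {7, 13} → SUM(grade)=NULL, MIN(grade)=NULL, ROUND(AVG(grade), 2)=NULL
  EN101: ids {16} → SUM(grade)=75, MIN(grade)=75, ROUND(AVG(grade), 2)=75

AR120 | 196 | 53 | 65.33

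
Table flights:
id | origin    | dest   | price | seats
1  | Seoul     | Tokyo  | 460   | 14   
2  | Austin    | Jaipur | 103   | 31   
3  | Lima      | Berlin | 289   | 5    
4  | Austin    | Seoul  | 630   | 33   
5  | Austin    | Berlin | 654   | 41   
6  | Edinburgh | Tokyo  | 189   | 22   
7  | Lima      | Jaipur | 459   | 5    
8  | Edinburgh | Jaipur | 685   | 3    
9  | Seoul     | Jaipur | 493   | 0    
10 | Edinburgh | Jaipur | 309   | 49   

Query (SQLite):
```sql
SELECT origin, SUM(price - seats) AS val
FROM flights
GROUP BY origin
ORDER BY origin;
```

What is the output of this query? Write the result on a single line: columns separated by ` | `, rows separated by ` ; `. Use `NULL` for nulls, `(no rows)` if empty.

Austin | 1282 ; Edinburgh | 1109 ; Lima | 738 ; Seoul | 939

For each row compute price - seats.
Group by origin; take SUM of the expression per group.
  Austin: ids {2, 4, 5} → SUM(price - seats)=1282
  Edinburgh: ids {6, 8, 10} → SUM(price - seats)=1109
  Lima: ids {3, 7} → SUM(price - seats)=738
  Seoul: ids {1, 9} → SUM(price - seats)=939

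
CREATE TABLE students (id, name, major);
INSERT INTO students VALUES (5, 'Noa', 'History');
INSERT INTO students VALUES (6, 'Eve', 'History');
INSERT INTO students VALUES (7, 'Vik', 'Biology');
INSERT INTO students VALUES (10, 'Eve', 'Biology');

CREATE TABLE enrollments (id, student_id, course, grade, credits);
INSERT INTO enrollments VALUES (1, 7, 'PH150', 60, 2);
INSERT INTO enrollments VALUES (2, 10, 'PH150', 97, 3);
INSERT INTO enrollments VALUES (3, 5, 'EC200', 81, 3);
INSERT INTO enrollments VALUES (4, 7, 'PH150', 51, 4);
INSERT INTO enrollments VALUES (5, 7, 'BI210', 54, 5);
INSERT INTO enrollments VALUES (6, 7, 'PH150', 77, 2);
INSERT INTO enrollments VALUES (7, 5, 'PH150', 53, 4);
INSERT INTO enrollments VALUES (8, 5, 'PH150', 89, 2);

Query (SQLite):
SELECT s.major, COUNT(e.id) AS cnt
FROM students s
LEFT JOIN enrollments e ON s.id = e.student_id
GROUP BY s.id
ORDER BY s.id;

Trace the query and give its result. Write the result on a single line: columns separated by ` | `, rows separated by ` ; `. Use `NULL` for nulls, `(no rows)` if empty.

LEFT JOIN keeps every students row; unmatched ones get NULL for enrollments columns.
Group by students.id and compute COUNT(e.id). COUNT(col) of an all-NULL group is 0.
  5: ids {3, 7, 8} → COUNT(e.id)=3
  6: ids {—} → COUNT(e.id)=0
  7: ids {1, 4, 5, 6} → COUNT(e.id)=4
  10: ids {2} → COUNT(e.id)=1

History | 3 ; History | 0 ; Biology | 4 ; Biology | 1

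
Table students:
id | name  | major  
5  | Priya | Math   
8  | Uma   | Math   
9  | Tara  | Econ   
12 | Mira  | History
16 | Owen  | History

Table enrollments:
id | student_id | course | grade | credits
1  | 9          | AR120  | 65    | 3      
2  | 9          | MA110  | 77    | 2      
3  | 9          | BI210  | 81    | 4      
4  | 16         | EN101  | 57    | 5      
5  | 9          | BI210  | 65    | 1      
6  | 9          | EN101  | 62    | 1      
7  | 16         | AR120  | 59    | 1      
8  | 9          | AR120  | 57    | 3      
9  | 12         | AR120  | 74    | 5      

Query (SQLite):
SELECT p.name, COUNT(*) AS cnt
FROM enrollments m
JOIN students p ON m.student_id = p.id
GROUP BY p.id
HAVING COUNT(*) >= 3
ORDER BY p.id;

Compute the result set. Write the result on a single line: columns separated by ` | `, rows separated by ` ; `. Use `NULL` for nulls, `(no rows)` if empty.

Join each enrollments row to its students via student_id.
Group joined rows by students.id; compute COUNT(*) per group.
HAVING: keep groups with count ≥ 3.
  9: ids {1, 2, 3, 5, 6, 8} → COUNT(*)=6
  12: ids {9} → COUNT(*)=1
  16: ids {4, 7} → COUNT(*)=2

Tara | 6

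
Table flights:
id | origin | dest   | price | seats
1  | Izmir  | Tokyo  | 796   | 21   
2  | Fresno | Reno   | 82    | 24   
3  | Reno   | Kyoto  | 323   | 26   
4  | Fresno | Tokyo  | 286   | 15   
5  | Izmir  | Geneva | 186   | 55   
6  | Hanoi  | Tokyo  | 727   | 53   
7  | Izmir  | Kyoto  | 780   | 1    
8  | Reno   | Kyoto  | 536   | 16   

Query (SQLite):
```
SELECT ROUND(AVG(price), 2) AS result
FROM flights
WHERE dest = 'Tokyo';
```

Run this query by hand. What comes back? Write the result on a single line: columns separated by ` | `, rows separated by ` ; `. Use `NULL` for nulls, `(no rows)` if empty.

Rows where dest='Tokyo' → price values: [796, 286, 727].
AVG = 1809 / 3 (rounded to 2 dp).

603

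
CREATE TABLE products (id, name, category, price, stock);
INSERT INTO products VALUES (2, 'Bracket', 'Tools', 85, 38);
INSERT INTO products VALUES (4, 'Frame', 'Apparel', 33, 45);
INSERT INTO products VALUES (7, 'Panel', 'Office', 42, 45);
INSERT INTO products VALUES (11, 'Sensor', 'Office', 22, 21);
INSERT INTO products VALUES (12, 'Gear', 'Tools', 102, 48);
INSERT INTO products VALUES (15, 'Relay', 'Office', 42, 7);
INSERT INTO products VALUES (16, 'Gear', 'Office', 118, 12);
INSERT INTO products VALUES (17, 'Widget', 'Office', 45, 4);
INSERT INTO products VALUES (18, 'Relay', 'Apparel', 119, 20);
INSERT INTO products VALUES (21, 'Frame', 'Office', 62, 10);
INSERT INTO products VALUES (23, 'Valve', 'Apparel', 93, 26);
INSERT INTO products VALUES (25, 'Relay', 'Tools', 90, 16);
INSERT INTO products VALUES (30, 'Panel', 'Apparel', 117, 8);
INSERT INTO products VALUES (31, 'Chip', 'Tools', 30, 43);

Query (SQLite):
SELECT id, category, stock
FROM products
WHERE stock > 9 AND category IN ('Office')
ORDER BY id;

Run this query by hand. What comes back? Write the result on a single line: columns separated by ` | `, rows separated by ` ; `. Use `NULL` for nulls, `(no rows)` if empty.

stock > 9: ids {2, 4, 7, 11, 12, 16, 18, 21, 23, 25, 31}
category IN ('Office'): ids {7, 11, 15, 16, 17, 21}
Combine with AND.

7 | Office | 45 ; 11 | Office | 21 ; 16 | Office | 12 ; 21 | Office | 10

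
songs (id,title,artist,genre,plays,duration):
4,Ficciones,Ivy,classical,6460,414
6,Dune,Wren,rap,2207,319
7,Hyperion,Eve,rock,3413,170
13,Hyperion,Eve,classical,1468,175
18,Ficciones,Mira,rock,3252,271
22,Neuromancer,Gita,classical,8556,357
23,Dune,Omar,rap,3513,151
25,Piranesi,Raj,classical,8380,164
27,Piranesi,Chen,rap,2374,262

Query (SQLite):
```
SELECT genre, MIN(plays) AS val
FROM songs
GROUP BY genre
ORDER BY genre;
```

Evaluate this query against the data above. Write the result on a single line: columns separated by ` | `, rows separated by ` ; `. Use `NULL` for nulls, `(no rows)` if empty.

classical | 1468 ; rap | 2207 ; rock | 3252

Partition songs by genre; compute MIN(plays) within each group.
  classical: ids {4, 13, 22, 25} → MIN(plays)=1468
  rap: ids {6, 23, 27} → MIN(plays)=2207
  rock: ids {7, 18} → MIN(plays)=3252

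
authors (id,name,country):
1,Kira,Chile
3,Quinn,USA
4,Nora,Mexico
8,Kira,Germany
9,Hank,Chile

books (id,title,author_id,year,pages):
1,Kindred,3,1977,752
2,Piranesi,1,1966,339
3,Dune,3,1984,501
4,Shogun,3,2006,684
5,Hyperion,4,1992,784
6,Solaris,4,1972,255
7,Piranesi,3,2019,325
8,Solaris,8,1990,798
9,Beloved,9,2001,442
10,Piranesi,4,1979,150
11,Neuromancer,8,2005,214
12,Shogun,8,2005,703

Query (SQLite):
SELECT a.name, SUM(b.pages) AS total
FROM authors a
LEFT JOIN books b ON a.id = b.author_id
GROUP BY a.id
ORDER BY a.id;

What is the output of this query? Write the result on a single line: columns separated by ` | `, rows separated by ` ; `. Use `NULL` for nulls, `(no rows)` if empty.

Kira | 339 ; Quinn | 2262 ; Nora | 1189 ; Kira | 1715 ; Hank | 442

LEFT JOIN keeps every authors row; unmatched ones get NULL for books columns.
Group by authors.id and compute SUM(b.pages). SUM over an all-NULL group is NULL.
  1: ids {2} → SUM(b.pages)=339
  3: ids {1, 3, 4, 7} → SUM(b.pages)=2262
  4: ids {5, 6, 10} → SUM(b.pages)=1189
  8: ids {8, 11, 12} → SUM(b.pages)=1715
  9: ids {9} → SUM(b.pages)=442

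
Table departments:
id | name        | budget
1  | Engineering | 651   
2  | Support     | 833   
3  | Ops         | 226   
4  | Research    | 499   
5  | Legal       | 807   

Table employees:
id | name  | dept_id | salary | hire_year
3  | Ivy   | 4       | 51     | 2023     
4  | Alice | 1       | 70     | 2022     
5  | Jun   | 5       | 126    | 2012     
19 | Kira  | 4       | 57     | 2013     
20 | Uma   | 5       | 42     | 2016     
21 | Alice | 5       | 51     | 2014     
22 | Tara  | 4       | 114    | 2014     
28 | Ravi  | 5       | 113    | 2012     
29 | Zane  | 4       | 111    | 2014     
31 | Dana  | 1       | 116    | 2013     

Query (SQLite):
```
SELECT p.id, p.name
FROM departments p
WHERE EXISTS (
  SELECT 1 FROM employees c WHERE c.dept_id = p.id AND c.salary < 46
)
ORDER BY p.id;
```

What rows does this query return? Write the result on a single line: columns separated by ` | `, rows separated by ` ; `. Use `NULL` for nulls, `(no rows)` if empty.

For each departments row, check whether any employees with matching dept_id has salary < 46.
Keep rows where that is true.

5 | Legal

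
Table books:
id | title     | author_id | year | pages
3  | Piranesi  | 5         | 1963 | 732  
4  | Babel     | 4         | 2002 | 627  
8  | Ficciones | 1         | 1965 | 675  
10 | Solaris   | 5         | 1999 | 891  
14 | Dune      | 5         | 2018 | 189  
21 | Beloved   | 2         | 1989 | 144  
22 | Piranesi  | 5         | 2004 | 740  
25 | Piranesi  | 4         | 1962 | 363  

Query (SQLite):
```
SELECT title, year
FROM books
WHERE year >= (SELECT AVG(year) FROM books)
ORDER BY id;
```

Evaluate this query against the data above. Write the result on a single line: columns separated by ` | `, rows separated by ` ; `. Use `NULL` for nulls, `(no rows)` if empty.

Babel | 2002 ; Solaris | 1999 ; Dune | 2018 ; Beloved | 1989 ; Piranesi | 2004

Scalar subquery: AVG(year) over all books rows = 1987.75.
Keep rows where year >= that value.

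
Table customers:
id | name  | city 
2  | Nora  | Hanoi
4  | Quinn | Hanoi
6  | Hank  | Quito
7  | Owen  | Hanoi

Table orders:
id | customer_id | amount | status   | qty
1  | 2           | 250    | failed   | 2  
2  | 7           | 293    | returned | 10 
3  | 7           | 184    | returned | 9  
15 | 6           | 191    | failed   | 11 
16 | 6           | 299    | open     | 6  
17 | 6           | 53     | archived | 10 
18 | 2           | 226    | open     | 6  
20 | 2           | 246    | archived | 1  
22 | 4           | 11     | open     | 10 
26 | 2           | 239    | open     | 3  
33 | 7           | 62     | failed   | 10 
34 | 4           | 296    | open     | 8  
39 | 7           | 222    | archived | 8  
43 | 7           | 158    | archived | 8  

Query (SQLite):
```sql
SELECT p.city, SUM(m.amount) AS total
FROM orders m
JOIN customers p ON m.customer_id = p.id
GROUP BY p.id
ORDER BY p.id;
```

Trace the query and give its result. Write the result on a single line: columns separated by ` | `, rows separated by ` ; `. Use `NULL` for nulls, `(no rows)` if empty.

Hanoi | 961 ; Hanoi | 307 ; Quito | 543 ; Hanoi | 919

Join each orders row to its customers via customer_id.
Group joined rows by customers.id; compute SUM(m.amount) per group.
  2: ids {1, 18, 20, 26} → SUM(m.amount)=961
  4: ids {22, 34} → SUM(m.amount)=307
  6: ids {15, 16, 17} → SUM(m.amount)=543
  7: ids {2, 3, 33, 39, 43} → SUM(m.amount)=919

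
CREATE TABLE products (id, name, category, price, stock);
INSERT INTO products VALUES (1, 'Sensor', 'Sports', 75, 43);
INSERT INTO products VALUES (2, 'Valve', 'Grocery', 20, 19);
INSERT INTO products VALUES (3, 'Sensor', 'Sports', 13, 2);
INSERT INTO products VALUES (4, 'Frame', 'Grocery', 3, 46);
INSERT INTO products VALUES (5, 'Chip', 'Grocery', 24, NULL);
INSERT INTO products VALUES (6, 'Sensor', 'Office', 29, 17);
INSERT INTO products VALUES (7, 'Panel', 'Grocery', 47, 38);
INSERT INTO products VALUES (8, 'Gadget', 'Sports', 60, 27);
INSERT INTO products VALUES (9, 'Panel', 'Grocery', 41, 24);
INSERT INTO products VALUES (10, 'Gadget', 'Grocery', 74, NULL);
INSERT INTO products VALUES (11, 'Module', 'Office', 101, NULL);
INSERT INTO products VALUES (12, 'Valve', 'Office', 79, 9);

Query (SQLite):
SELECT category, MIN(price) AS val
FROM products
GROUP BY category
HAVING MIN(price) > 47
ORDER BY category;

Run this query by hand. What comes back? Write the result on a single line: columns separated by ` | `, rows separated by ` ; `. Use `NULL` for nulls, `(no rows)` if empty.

Partition products by category; compute MIN(price) within each group.
HAVING: keep groups where MIN(price) > 47.
  Grocery: ids {2, 4, 5, 7, 9, 10} → MIN(price)=3
  Office: ids {6, 11, 12} → MIN(price)=29
  Sports: ids {1, 3, 8} → MIN(price)=13

(no rows)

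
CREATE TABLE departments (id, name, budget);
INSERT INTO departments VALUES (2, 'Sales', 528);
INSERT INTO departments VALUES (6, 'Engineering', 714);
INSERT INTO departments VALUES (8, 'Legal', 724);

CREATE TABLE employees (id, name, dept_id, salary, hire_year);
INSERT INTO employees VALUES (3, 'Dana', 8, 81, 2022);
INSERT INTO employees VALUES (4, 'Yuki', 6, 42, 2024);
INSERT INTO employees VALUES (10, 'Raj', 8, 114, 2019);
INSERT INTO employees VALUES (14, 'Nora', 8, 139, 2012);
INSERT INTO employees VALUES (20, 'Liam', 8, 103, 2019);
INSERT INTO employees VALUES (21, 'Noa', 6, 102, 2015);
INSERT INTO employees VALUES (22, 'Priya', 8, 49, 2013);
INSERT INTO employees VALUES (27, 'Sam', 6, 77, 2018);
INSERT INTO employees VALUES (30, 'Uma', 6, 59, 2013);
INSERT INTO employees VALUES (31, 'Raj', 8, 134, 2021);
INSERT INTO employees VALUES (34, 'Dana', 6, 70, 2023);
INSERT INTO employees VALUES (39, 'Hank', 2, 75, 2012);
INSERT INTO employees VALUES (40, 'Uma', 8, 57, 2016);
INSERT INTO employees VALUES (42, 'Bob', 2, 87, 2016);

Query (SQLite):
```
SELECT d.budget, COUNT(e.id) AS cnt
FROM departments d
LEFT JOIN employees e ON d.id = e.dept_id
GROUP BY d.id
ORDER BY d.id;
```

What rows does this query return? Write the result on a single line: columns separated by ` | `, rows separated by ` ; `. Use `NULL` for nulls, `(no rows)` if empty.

LEFT JOIN keeps every departments row; unmatched ones get NULL for employees columns.
Group by departments.id and compute COUNT(e.id). COUNT(col) of an all-NULL group is 0.
  2: ids {39, 42} → COUNT(e.id)=2
  6: ids {4, 21, 27, 30, 34} → COUNT(e.id)=5
  8: ids {3, 10, 14, 20, 22, 31, 40} → COUNT(e.id)=7

528 | 2 ; 714 | 5 ; 724 | 7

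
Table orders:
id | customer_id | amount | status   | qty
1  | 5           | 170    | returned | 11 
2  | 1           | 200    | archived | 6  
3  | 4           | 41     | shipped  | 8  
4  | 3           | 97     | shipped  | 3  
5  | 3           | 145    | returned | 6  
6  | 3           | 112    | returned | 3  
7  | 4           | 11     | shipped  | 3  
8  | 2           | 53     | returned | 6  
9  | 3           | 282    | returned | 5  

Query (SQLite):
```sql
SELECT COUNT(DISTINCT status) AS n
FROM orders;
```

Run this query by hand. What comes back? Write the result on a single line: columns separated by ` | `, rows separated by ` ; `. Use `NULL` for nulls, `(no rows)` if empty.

3

Count distinct non-NULL status values.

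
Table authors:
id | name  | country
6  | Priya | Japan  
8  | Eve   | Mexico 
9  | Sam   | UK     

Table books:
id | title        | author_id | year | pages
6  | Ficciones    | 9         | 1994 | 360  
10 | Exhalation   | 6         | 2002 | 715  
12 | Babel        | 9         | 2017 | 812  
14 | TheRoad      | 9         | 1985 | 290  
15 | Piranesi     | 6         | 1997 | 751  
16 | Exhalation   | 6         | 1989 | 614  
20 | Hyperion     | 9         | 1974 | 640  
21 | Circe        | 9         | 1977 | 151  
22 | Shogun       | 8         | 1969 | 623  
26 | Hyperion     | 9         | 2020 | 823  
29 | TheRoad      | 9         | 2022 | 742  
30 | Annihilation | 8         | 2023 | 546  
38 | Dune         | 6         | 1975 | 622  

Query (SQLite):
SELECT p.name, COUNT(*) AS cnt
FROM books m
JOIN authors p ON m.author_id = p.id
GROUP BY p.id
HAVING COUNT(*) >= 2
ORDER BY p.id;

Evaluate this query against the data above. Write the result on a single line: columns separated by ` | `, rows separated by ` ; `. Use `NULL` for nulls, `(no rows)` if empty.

Priya | 4 ; Eve | 2 ; Sam | 7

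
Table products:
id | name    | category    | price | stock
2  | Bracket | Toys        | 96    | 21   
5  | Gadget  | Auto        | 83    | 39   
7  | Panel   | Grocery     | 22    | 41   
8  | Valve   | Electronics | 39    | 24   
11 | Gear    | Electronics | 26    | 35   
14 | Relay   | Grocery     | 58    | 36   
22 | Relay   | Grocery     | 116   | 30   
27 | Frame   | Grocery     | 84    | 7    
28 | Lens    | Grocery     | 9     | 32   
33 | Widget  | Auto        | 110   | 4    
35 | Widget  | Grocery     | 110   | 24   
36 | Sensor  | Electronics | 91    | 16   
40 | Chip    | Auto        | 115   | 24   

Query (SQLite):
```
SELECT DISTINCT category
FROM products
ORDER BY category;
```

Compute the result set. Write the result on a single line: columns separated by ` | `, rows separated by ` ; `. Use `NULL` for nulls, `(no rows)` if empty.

Collect distinct category values from products.

Auto ; Electronics ; Grocery ; Toys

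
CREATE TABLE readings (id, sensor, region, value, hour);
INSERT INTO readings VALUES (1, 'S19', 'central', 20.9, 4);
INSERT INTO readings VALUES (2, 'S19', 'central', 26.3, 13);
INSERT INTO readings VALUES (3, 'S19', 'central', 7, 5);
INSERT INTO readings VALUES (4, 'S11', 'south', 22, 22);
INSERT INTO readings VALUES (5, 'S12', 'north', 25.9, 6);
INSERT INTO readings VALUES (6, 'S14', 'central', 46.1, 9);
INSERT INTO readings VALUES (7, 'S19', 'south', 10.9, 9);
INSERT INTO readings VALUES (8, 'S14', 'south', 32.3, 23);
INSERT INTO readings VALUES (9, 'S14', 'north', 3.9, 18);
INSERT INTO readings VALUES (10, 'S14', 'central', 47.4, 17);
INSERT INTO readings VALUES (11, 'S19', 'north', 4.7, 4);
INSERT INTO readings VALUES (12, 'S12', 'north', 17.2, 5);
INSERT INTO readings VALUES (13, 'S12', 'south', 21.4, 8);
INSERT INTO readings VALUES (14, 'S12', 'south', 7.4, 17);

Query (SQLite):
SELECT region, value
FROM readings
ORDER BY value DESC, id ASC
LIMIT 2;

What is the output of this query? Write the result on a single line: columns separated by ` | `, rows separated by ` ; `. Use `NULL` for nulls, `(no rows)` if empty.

central | 47.4 ; central | 46.1

Sort by value desc, tiebreak id asc: (47.4, id=10), (46.1, id=6), (32.3, id=8), (26.3, id=2), (25.9, id=5) …. Take first 2.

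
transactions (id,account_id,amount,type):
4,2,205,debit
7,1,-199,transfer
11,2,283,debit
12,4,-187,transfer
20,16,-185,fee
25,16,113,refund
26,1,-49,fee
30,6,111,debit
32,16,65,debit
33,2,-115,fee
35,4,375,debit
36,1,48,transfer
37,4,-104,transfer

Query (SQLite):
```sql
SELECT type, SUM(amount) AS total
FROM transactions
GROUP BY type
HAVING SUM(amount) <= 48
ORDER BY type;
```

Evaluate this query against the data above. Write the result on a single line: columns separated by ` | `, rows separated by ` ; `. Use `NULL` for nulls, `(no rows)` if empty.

fee | -349 ; transfer | -442

Partition transactions by type; compute SUM(amount) within each group.
HAVING: keep groups where SUM(amount) <= 48.
  debit: ids {4, 11, 30, 32, 35} → SUM(amount)=1039
  fee: ids {20, 26, 33} → SUM(amount)=-349
  refund: ids {25} → SUM(amount)=113
  transfer: ids {7, 12, 36, 37} → SUM(amount)=-442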